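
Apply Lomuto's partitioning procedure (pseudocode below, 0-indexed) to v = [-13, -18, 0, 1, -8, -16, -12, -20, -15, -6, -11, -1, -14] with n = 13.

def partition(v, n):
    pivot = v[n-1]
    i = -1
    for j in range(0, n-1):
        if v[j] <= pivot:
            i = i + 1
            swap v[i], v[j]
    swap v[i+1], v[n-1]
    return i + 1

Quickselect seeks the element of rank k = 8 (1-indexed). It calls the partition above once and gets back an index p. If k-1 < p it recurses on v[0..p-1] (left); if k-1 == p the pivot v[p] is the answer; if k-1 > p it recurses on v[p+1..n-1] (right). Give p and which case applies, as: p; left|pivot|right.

pivot = v[12] = -14; i = -1
j=0: v[0]=-13 > -14 → no swap
j=1: v[1]=-18 ≤ -14 → i=0, swap v[0],v[1] → [-18, -13, 0, 1, -8, -16, -12, -20, -15, -6, -11, -1, -14]
j=2: v[2]=0 > -14 → no swap
j=3: v[3]=1 > -14 → no swap
j=4: v[4]=-8 > -14 → no swap
j=5: v[5]=-16 ≤ -14 → i=1, swap v[1],v[5] → [-18, -16, 0, 1, -8, -13, -12, -20, -15, -6, -11, -1, -14]
j=6: v[6]=-12 > -14 → no swap
j=7: v[7]=-20 ≤ -14 → i=2, swap v[2],v[7] → [-18, -16, -20, 1, -8, -13, -12, 0, -15, -6, -11, -1, -14]
j=8: v[8]=-15 ≤ -14 → i=3, swap v[3],v[8] → [-18, -16, -20, -15, -8, -13, -12, 0, 1, -6, -11, -1, -14]
j=9: v[9]=-6 > -14 → no swap
j=10: v[10]=-11 > -14 → no swap
j=11: v[11]=-1 > -14 → no swap
final swap v[4],v[12] → [-18, -16, -20, -15, -14, -13, -12, 0, 1, -6, -11, -1, -8]; return 4
p = 4; k-1 = 7 > 4 ⇒ right

4; right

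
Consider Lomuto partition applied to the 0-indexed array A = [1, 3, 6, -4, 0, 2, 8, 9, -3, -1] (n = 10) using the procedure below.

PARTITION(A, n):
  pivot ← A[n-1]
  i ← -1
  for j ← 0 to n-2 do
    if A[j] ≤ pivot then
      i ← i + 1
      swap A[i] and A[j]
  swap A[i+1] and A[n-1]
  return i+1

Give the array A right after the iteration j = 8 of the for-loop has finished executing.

pivot = A[9] = -1; i = -1
j=0: A[0]=1 > -1 → no swap
j=1: A[1]=3 > -1 → no swap
j=2: A[2]=6 > -1 → no swap
j=3: A[3]=-4 ≤ -1 → i=0, swap A[0],A[3] → [-4, 3, 6, 1, 0, 2, 8, 9, -3, -1]
j=4: A[4]=0 > -1 → no swap
j=5: A[5]=2 > -1 → no swap
j=6: A[6]=8 > -1 → no swap
j=7: A[7]=9 > -1 → no swap
j=8: A[8]=-3 ≤ -1 → i=1, swap A[1],A[8] → [-4, -3, 6, 1, 0, 2, 8, 9, 3, -1]
(after j=8) A = [-4, -3, 6, 1, 0, 2, 8, 9, 3, -1]

[-4, -3, 6, 1, 0, 2, 8, 9, 3, -1]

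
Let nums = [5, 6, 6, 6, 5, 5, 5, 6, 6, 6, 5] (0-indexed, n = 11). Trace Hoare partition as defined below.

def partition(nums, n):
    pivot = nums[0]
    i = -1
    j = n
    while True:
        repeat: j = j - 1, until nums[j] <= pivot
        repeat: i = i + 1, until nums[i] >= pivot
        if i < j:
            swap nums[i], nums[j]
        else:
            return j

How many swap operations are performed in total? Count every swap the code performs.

4

pivot = nums[0] = 5; i = -1, j = 11
j→10 (nums[10]=5≤5), i→0 (nums[0]=5≥5); i<j, swap → [5, 6, 6, 6, 5, 5, 5, 6, 6, 6, 5]
j→6 (nums[6]=5≤5), i→1 (nums[1]=6≥5); i<j, swap → [5, 5, 6, 6, 5, 5, 6, 6, 6, 6, 5]
j→5 (nums[5]=5≤5), i→2 (nums[2]=6≥5); i<j, swap → [5, 5, 5, 6, 5, 6, 6, 6, 6, 6, 5]
j→4 (nums[4]=5≤5), i→3 (nums[3]=6≥5); i<j, swap → [5, 5, 5, 5, 6, 6, 6, 6, 6, 6, 5]
j→3, i→4; i≥j, return j=3. nums = [5, 5, 5, 5, 6, 6, 6, 6, 6, 6, 5]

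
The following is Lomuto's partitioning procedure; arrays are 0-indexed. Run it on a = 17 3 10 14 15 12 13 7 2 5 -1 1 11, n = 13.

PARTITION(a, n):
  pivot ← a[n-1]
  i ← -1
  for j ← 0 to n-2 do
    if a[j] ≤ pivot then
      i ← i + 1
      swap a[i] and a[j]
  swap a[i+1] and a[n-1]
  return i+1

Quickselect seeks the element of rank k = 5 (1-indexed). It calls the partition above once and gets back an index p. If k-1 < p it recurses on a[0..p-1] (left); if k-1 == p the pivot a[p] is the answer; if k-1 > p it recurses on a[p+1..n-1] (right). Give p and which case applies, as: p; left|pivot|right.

7; left

pivot=11, i=-1
j=0: 17>11, skip
j=1: 3≤11, i=0, swap(0,1) ⇒ 3 17 10 14 15 12 13 7 2 5 -1 1 11
j=2: 10≤11, i=1, swap(1,2) ⇒ 3 10 17 14 15 12 13 7 2 5 -1 1 11
j=3: 14>11, skip
j=4: 15>11, skip
j=5: 12>11, skip
j=6: 13>11, skip
j=7: 7≤11, i=2, swap(2,7) ⇒ 3 10 7 14 15 12 13 17 2 5 -1 1 11
j=8: 2≤11, i=3, swap(3,8) ⇒ 3 10 7 2 15 12 13 17 14 5 -1 1 11
j=9: 5≤11, i=4, swap(4,9) ⇒ 3 10 7 2 5 12 13 17 14 15 -1 1 11
j=10: -1≤11, i=5, swap(5,10) ⇒ 3 10 7 2 5 -1 13 17 14 15 12 1 11
j=11: 1≤11, i=6, swap(6,11) ⇒ 3 10 7 2 5 -1 1 17 14 15 12 13 11
swap(7,12) ⇒ 3 10 7 2 5 -1 1 11 14 15 12 13 17; return 7
p = 7; k-1 = 4 < 7 ⇒ left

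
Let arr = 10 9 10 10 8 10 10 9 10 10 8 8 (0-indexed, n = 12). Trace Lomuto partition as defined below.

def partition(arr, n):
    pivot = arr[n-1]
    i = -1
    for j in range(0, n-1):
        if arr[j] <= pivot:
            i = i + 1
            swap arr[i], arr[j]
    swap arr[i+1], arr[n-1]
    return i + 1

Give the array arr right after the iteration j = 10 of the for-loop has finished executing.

8 8 10 10 10 10 10 9 10 10 9 8

pivot = arr[11] = 8; i = -1
j=0: arr[0]=10 > 8 → no swap
j=1: arr[1]=9 > 8 → no swap
j=2: arr[2]=10 > 8 → no swap
j=3: arr[3]=10 > 8 → no swap
j=4: arr[4]=8 ≤ 8 → i=0, swap arr[0],arr[4] → 8 9 10 10 10 10 10 9 10 10 8 8
j=5: arr[5]=10 > 8 → no swap
j=6: arr[6]=10 > 8 → no swap
j=7: arr[7]=9 > 8 → no swap
j=8: arr[8]=10 > 8 → no swap
j=9: arr[9]=10 > 8 → no swap
j=10: arr[10]=8 ≤ 8 → i=1, swap arr[1],arr[10] → 8 8 10 10 10 10 10 9 10 10 9 8
(after j=10) arr = 8 8 10 10 10 10 10 9 10 10 9 8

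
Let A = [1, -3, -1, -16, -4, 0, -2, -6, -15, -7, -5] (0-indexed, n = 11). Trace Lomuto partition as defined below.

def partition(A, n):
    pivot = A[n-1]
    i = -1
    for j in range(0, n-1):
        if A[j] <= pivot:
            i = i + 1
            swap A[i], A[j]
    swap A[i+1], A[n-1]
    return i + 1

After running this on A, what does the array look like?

pivot=-5, i=-1
j=0: 1>-5, skip
j=1: -3>-5, skip
j=2: -1>-5, skip
j=3: -16≤-5, i=0, swap(0,3) ⇒ [-16, -3, -1, 1, -4, 0, -2, -6, -15, -7, -5]
j=4: -4>-5, skip
j=5: 0>-5, skip
j=6: -2>-5, skip
j=7: -6≤-5, i=1, swap(1,7) ⇒ [-16, -6, -1, 1, -4, 0, -2, -3, -15, -7, -5]
j=8: -15≤-5, i=2, swap(2,8) ⇒ [-16, -6, -15, 1, -4, 0, -2, -3, -1, -7, -5]
j=9: -7≤-5, i=3, swap(3,9) ⇒ [-16, -6, -15, -7, -4, 0, -2, -3, -1, 1, -5]
swap(4,10) ⇒ [-16, -6, -15, -7, -5, 0, -2, -3, -1, 1, -4]; return 4

[-16, -6, -15, -7, -5, 0, -2, -3, -1, 1, -4]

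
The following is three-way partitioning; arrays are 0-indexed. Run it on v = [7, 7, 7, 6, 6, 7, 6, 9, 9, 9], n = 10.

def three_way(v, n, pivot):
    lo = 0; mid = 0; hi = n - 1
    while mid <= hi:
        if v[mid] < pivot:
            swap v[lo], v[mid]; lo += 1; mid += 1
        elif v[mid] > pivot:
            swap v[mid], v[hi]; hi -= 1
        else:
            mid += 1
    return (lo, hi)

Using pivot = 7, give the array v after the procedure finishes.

lo=0 mid=0 hi=9
7=7: mid=1
7=7: mid=2
7=7: mid=3
6<7: swap(0,3), lo=1 mid=4 ⇒ [6, 7, 7, 7, 6, 7, 6, 9, 9, 9]
6<7: swap(1,4), lo=2 mid=5 ⇒ [6, 6, 7, 7, 7, 7, 6, 9, 9, 9]
7=7: mid=6
6<7: swap(2,6), lo=3 mid=7 ⇒ [6, 6, 6, 7, 7, 7, 7, 9, 9, 9]
9>7: swap(7,9), hi=8 ⇒ [6, 6, 6, 7, 7, 7, 7, 9, 9, 9]
9>7: swap(7,8), hi=7 ⇒ [6, 6, 6, 7, 7, 7, 7, 9, 9, 9]
9>7: swap(7,7), hi=6 ⇒ [6, 6, 6, 7, 7, 7, 7, 9, 9, 9]
done. lo=3 hi=6; v=[6, 6, 6, 7, 7, 7, 7, 9, 9, 9]

[6, 6, 6, 7, 7, 7, 7, 9, 9, 9]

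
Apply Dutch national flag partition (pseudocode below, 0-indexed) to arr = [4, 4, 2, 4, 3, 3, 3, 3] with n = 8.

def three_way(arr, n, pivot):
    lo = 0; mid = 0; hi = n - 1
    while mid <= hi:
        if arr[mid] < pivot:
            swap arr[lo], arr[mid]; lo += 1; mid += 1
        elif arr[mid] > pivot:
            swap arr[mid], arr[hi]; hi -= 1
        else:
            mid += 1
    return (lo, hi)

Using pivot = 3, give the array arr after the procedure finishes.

pivot = 3; lo=0, mid=0, hi=7
arr[mid]=4>3: swap arr[0],arr[7]; hi=6 → [3, 4, 2, 4, 3, 3, 3, 4]
arr[mid]=3=3: mid=1
arr[mid]=4>3: swap arr[1],arr[6]; hi=5 → [3, 3, 2, 4, 3, 3, 4, 4]
arr[mid]=3=3: mid=2
arr[mid]=2<3: swap arr[0],arr[2]; lo=1,mid=3 → [2, 3, 3, 4, 3, 3, 4, 4]
arr[mid]=4>3: swap arr[3],arr[5]; hi=4 → [2, 3, 3, 3, 3, 4, 4, 4]
arr[mid]=3=3: mid=4
arr[mid]=3=3: mid=5
end: lo=1, hi=4; arr = [2, 3, 3, 3, 3, 4, 4, 4]

[2, 3, 3, 3, 3, 4, 4, 4]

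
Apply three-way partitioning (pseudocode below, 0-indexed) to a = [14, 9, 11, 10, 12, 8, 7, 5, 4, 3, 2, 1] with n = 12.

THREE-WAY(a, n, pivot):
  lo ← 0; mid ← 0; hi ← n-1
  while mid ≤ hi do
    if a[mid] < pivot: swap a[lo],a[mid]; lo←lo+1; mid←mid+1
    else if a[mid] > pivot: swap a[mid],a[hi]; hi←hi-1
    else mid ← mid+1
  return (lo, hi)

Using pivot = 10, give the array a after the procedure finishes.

[1, 9, 2, 3, 8, 7, 5, 4, 10, 12, 11, 14]

lo=0 mid=0 hi=11
14>10: swap(0,11), hi=10 ⇒ [1, 9, 11, 10, 12, 8, 7, 5, 4, 3, 2, 14]
1<10: swap(0,0), lo=1 mid=1 ⇒ [1, 9, 11, 10, 12, 8, 7, 5, 4, 3, 2, 14]
9<10: swap(1,1), lo=2 mid=2 ⇒ [1, 9, 11, 10, 12, 8, 7, 5, 4, 3, 2, 14]
11>10: swap(2,10), hi=9 ⇒ [1, 9, 2, 10, 12, 8, 7, 5, 4, 3, 11, 14]
2<10: swap(2,2), lo=3 mid=3 ⇒ [1, 9, 2, 10, 12, 8, 7, 5, 4, 3, 11, 14]
10=10: mid=4
12>10: swap(4,9), hi=8 ⇒ [1, 9, 2, 10, 3, 8, 7, 5, 4, 12, 11, 14]
3<10: swap(3,4), lo=4 mid=5 ⇒ [1, 9, 2, 3, 10, 8, 7, 5, 4, 12, 11, 14]
8<10: swap(4,5), lo=5 mid=6 ⇒ [1, 9, 2, 3, 8, 10, 7, 5, 4, 12, 11, 14]
7<10: swap(5,6), lo=6 mid=7 ⇒ [1, 9, 2, 3, 8, 7, 10, 5, 4, 12, 11, 14]
5<10: swap(6,7), lo=7 mid=8 ⇒ [1, 9, 2, 3, 8, 7, 5, 10, 4, 12, 11, 14]
4<10: swap(7,8), lo=8 mid=9 ⇒ [1, 9, 2, 3, 8, 7, 5, 4, 10, 12, 11, 14]
done. lo=8 hi=8; a=[1, 9, 2, 3, 8, 7, 5, 4, 10, 12, 11, 14]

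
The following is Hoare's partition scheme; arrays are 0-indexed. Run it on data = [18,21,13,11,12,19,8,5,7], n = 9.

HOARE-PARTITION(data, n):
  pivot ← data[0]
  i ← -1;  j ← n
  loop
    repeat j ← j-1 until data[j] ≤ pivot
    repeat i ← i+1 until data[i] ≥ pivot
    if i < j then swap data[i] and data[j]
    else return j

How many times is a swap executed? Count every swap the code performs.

pivot = data[0] = 18; i = -1, j = 9
j→8 (data[8]=7≤18), i→0 (data[0]=18≥18); i<j, swap → [7,21,13,11,12,19,8,5,18]
j→7 (data[7]=5≤18), i→1 (data[1]=21≥18); i<j, swap → [7,5,13,11,12,19,8,21,18]
j→6 (data[6]=8≤18), i→5 (data[5]=19≥18); i<j, swap → [7,5,13,11,12,8,19,21,18]
j→5, i→6; i≥j, return j=5. data = [7,5,13,11,12,8,19,21,18]

3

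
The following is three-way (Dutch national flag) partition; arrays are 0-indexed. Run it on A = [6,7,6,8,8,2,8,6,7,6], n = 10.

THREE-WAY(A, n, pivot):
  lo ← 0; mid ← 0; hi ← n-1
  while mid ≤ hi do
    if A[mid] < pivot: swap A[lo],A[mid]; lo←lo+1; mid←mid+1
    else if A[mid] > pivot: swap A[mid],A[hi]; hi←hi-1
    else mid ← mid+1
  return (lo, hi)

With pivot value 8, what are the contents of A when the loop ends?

[6,7,6,2,6,7,6,8,8,8]

pivot = 8; lo=0, mid=0, hi=9
A[mid]=6<8: swap A[0],A[0]; lo=1,mid=1 → [6,7,6,8,8,2,8,6,7,6]
A[mid]=7<8: swap A[1],A[1]; lo=2,mid=2 → [6,7,6,8,8,2,8,6,7,6]
A[mid]=6<8: swap A[2],A[2]; lo=3,mid=3 → [6,7,6,8,8,2,8,6,7,6]
A[mid]=8=8: mid=4
A[mid]=8=8: mid=5
A[mid]=2<8: swap A[3],A[5]; lo=4,mid=6 → [6,7,6,2,8,8,8,6,7,6]
A[mid]=8=8: mid=7
A[mid]=6<8: swap A[4],A[7]; lo=5,mid=8 → [6,7,6,2,6,8,8,8,7,6]
A[mid]=7<8: swap A[5],A[8]; lo=6,mid=9 → [6,7,6,2,6,7,8,8,8,6]
A[mid]=6<8: swap A[6],A[9]; lo=7,mid=10 → [6,7,6,2,6,7,6,8,8,8]
end: lo=7, hi=9; A = [6,7,6,2,6,7,6,8,8,8]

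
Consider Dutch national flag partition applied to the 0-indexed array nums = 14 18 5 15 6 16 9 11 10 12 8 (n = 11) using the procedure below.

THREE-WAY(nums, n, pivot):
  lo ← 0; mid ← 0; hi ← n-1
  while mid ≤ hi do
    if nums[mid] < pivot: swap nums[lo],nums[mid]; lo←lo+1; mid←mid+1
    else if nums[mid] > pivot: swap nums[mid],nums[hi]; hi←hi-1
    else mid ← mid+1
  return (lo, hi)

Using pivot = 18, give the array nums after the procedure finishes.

lo=0 mid=0 hi=10
14<18: swap(0,0), lo=1 mid=1 ⇒ 14 18 5 15 6 16 9 11 10 12 8
18=18: mid=2
5<18: swap(1,2), lo=2 mid=3 ⇒ 14 5 18 15 6 16 9 11 10 12 8
15<18: swap(2,3), lo=3 mid=4 ⇒ 14 5 15 18 6 16 9 11 10 12 8
6<18: swap(3,4), lo=4 mid=5 ⇒ 14 5 15 6 18 16 9 11 10 12 8
16<18: swap(4,5), lo=5 mid=6 ⇒ 14 5 15 6 16 18 9 11 10 12 8
9<18: swap(5,6), lo=6 mid=7 ⇒ 14 5 15 6 16 9 18 11 10 12 8
11<18: swap(6,7), lo=7 mid=8 ⇒ 14 5 15 6 16 9 11 18 10 12 8
10<18: swap(7,8), lo=8 mid=9 ⇒ 14 5 15 6 16 9 11 10 18 12 8
12<18: swap(8,9), lo=9 mid=10 ⇒ 14 5 15 6 16 9 11 10 12 18 8
8<18: swap(9,10), lo=10 mid=11 ⇒ 14 5 15 6 16 9 11 10 12 8 18
done. lo=10 hi=10; nums=14 5 15 6 16 9 11 10 12 8 18

14 5 15 6 16 9 11 10 12 8 18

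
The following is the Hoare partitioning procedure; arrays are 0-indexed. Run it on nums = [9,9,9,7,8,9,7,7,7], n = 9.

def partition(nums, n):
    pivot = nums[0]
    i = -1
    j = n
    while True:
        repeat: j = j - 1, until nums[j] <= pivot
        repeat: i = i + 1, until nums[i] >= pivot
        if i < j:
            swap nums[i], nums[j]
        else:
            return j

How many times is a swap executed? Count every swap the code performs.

pivot=9
j stops at 8 (7), i stops at 0 (9); swap ⇒ [7,9,9,7,8,9,7,7,9]
j stops at 7 (7), i stops at 1 (9); swap ⇒ [7,7,9,7,8,9,7,9,9]
j stops at 6 (7), i stops at 2 (9); swap ⇒ [7,7,7,7,8,9,9,9,9]
j stops at 5, i stops at 5; i≥j ⇒ return 5. nums=[7,7,7,7,8,9,9,9,9]

3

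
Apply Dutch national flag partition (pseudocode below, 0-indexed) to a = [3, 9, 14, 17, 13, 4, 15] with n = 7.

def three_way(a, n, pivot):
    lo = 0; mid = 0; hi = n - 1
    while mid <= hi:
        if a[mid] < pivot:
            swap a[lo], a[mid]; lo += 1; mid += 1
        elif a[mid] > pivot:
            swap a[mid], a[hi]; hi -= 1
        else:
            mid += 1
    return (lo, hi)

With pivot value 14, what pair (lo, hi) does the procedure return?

pivot = 14; lo=0, mid=0, hi=6
a[mid]=3<14: swap a[0],a[0]; lo=1,mid=1 → [3, 9, 14, 17, 13, 4, 15]
a[mid]=9<14: swap a[1],a[1]; lo=2,mid=2 → [3, 9, 14, 17, 13, 4, 15]
a[mid]=14=14: mid=3
a[mid]=17>14: swap a[3],a[6]; hi=5 → [3, 9, 14, 15, 13, 4, 17]
a[mid]=15>14: swap a[3],a[5]; hi=4 → [3, 9, 14, 4, 13, 15, 17]
a[mid]=4<14: swap a[2],a[3]; lo=3,mid=4 → [3, 9, 4, 14, 13, 15, 17]
a[mid]=13<14: swap a[3],a[4]; lo=4,mid=5 → [3, 9, 4, 13, 14, 15, 17]
end: lo=4, hi=4; a = [3, 9, 4, 13, 14, 15, 17]

(4, 4)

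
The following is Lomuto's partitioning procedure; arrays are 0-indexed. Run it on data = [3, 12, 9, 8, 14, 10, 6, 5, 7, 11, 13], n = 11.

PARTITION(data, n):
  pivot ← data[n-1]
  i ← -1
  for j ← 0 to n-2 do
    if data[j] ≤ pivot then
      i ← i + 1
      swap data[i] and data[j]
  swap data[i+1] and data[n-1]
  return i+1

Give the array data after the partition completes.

pivot=13, i=-1
j=0: 3≤13, i=0, swap(0,0) ⇒ [3, 12, 9, 8, 14, 10, 6, 5, 7, 11, 13]
j=1: 12≤13, i=1, swap(1,1) ⇒ [3, 12, 9, 8, 14, 10, 6, 5, 7, 11, 13]
j=2: 9≤13, i=2, swap(2,2) ⇒ [3, 12, 9, 8, 14, 10, 6, 5, 7, 11, 13]
j=3: 8≤13, i=3, swap(3,3) ⇒ [3, 12, 9, 8, 14, 10, 6, 5, 7, 11, 13]
j=4: 14>13, skip
j=5: 10≤13, i=4, swap(4,5) ⇒ [3, 12, 9, 8, 10, 14, 6, 5, 7, 11, 13]
j=6: 6≤13, i=5, swap(5,6) ⇒ [3, 12, 9, 8, 10, 6, 14, 5, 7, 11, 13]
j=7: 5≤13, i=6, swap(6,7) ⇒ [3, 12, 9, 8, 10, 6, 5, 14, 7, 11, 13]
j=8: 7≤13, i=7, swap(7,8) ⇒ [3, 12, 9, 8, 10, 6, 5, 7, 14, 11, 13]
j=9: 11≤13, i=8, swap(8,9) ⇒ [3, 12, 9, 8, 10, 6, 5, 7, 11, 14, 13]
swap(9,10) ⇒ [3, 12, 9, 8, 10, 6, 5, 7, 11, 13, 14]; return 9

[3, 12, 9, 8, 10, 6, 5, 7, 11, 13, 14]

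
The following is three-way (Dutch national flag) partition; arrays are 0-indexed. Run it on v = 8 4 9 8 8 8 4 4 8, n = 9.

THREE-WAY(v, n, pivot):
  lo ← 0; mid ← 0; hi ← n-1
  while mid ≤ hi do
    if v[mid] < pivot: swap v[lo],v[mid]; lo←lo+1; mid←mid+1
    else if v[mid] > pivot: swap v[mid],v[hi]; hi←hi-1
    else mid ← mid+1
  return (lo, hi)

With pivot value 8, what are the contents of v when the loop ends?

4 4 4 8 8 8 8 8 9

lo=0 mid=0 hi=8
8=8: mid=1
4<8: swap(0,1), lo=1 mid=2 ⇒ 4 8 9 8 8 8 4 4 8
9>8: swap(2,8), hi=7 ⇒ 4 8 8 8 8 8 4 4 9
8=8: mid=3
8=8: mid=4
8=8: mid=5
8=8: mid=6
4<8: swap(1,6), lo=2 mid=7 ⇒ 4 4 8 8 8 8 8 4 9
4<8: swap(2,7), lo=3 mid=8 ⇒ 4 4 4 8 8 8 8 8 9
done. lo=3 hi=7; v=4 4 4 8 8 8 8 8 9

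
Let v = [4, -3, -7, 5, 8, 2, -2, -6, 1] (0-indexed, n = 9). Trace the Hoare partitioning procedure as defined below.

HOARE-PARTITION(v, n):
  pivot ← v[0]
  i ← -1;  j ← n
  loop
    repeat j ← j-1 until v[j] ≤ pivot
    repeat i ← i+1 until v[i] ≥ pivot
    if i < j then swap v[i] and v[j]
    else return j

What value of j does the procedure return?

pivot = v[0] = 4; i = -1, j = 9
j→8 (v[8]=1≤4), i→0 (v[0]=4≥4); i<j, swap → [1, -3, -7, 5, 8, 2, -2, -6, 4]
j→7 (v[7]=-6≤4), i→3 (v[3]=5≥4); i<j, swap → [1, -3, -7, -6, 8, 2, -2, 5, 4]
j→6 (v[6]=-2≤4), i→4 (v[4]=8≥4); i<j, swap → [1, -3, -7, -6, -2, 2, 8, 5, 4]
j→5, i→6; i≥j, return j=5. v = [1, -3, -7, -6, -2, 2, 8, 5, 4]

5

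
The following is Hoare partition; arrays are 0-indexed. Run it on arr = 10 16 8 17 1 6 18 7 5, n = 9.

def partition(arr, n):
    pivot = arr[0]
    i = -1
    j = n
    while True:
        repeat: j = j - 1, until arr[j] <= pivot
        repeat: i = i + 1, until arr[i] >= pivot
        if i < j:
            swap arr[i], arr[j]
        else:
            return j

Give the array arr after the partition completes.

pivot = arr[0] = 10; i = -1, j = 9
j→8 (arr[8]=5≤10), i→0 (arr[0]=10≥10); i<j, swap → 5 16 8 17 1 6 18 7 10
j→7 (arr[7]=7≤10), i→1 (arr[1]=16≥10); i<j, swap → 5 7 8 17 1 6 18 16 10
j→5 (arr[5]=6≤10), i→3 (arr[3]=17≥10); i<j, swap → 5 7 8 6 1 17 18 16 10
j→4, i→5; i≥j, return j=4. arr = 5 7 8 6 1 17 18 16 10

5 7 8 6 1 17 18 16 10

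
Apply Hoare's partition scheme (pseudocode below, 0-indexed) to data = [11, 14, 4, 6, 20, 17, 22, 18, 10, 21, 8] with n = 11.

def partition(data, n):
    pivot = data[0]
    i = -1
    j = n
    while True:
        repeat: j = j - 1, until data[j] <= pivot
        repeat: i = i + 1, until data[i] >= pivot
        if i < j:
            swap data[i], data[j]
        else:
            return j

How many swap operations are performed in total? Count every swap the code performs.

pivot = data[0] = 11; i = -1, j = 11
j→10 (data[10]=8≤11), i→0 (data[0]=11≥11); i<j, swap → [8, 14, 4, 6, 20, 17, 22, 18, 10, 21, 11]
j→8 (data[8]=10≤11), i→1 (data[1]=14≥11); i<j, swap → [8, 10, 4, 6, 20, 17, 22, 18, 14, 21, 11]
j→3, i→4; i≥j, return j=3. data = [8, 10, 4, 6, 20, 17, 22, 18, 14, 21, 11]

2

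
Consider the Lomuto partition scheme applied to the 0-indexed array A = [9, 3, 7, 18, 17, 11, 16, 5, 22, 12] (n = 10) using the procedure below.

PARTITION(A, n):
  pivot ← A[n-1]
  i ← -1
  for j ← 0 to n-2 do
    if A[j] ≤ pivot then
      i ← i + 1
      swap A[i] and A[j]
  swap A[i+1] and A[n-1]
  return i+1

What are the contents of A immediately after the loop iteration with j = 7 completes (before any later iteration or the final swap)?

[9, 3, 7, 11, 5, 18, 16, 17, 22, 12]

pivot=12, i=-1
j=0: 9≤12, i=0, swap(0,0) ⇒ [9, 3, 7, 18, 17, 11, 16, 5, 22, 12]
j=1: 3≤12, i=1, swap(1,1) ⇒ [9, 3, 7, 18, 17, 11, 16, 5, 22, 12]
j=2: 7≤12, i=2, swap(2,2) ⇒ [9, 3, 7, 18, 17, 11, 16, 5, 22, 12]
j=3: 18>12, skip
j=4: 17>12, skip
j=5: 11≤12, i=3, swap(3,5) ⇒ [9, 3, 7, 11, 17, 18, 16, 5, 22, 12]
j=6: 16>12, skip
j=7: 5≤12, i=4, swap(4,7) ⇒ [9, 3, 7, 11, 5, 18, 16, 17, 22, 12]
(after j=7) A = [9, 3, 7, 11, 5, 18, 16, 17, 22, 12]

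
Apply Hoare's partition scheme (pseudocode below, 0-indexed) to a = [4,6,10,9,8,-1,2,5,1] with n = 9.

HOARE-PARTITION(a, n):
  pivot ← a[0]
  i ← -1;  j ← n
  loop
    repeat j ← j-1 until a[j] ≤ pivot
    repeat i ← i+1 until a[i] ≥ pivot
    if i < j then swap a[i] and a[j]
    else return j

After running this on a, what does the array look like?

[1,2,-1,9,8,10,6,5,4]

pivot = a[0] = 4; i = -1, j = 9
j→8 (a[8]=1≤4), i→0 (a[0]=4≥4); i<j, swap → [1,6,10,9,8,-1,2,5,4]
j→6 (a[6]=2≤4), i→1 (a[1]=6≥4); i<j, swap → [1,2,10,9,8,-1,6,5,4]
j→5 (a[5]=-1≤4), i→2 (a[2]=10≥4); i<j, swap → [1,2,-1,9,8,10,6,5,4]
j→2, i→3; i≥j, return j=2. a = [1,2,-1,9,8,10,6,5,4]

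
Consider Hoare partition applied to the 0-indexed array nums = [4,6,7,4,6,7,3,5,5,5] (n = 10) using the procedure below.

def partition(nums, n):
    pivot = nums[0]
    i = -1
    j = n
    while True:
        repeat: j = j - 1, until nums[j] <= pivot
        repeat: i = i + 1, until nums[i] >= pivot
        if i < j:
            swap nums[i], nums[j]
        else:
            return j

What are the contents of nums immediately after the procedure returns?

pivot = nums[0] = 4; i = -1, j = 10
j→6 (nums[6]=3≤4), i→0 (nums[0]=4≥4); i<j, swap → [3,6,7,4,6,7,4,5,5,5]
j→3 (nums[3]=4≤4), i→1 (nums[1]=6≥4); i<j, swap → [3,4,7,6,6,7,4,5,5,5]
j→1, i→2; i≥j, return j=1. nums = [3,4,7,6,6,7,4,5,5,5]

[3,4,7,6,6,7,4,5,5,5]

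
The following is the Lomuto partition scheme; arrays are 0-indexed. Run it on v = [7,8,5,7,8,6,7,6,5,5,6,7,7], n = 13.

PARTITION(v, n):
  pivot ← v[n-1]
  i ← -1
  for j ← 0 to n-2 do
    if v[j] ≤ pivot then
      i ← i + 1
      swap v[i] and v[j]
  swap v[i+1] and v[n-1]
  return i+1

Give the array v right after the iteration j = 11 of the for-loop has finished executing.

pivot=7, i=-1
j=0: 7≤7, i=0, swap(0,0) ⇒ [7,8,5,7,8,6,7,6,5,5,6,7,7]
j=1: 8>7, skip
j=2: 5≤7, i=1, swap(1,2) ⇒ [7,5,8,7,8,6,7,6,5,5,6,7,7]
j=3: 7≤7, i=2, swap(2,3) ⇒ [7,5,7,8,8,6,7,6,5,5,6,7,7]
j=4: 8>7, skip
j=5: 6≤7, i=3, swap(3,5) ⇒ [7,5,7,6,8,8,7,6,5,5,6,7,7]
j=6: 7≤7, i=4, swap(4,6) ⇒ [7,5,7,6,7,8,8,6,5,5,6,7,7]
j=7: 6≤7, i=5, swap(5,7) ⇒ [7,5,7,6,7,6,8,8,5,5,6,7,7]
j=8: 5≤7, i=6, swap(6,8) ⇒ [7,5,7,6,7,6,5,8,8,5,6,7,7]
j=9: 5≤7, i=7, swap(7,9) ⇒ [7,5,7,6,7,6,5,5,8,8,6,7,7]
j=10: 6≤7, i=8, swap(8,10) ⇒ [7,5,7,6,7,6,5,5,6,8,8,7,7]
j=11: 7≤7, i=9, swap(9,11) ⇒ [7,5,7,6,7,6,5,5,6,7,8,8,7]
(after j=11) v = [7,5,7,6,7,6,5,5,6,7,8,8,7]

[7,5,7,6,7,6,5,5,6,7,8,8,7]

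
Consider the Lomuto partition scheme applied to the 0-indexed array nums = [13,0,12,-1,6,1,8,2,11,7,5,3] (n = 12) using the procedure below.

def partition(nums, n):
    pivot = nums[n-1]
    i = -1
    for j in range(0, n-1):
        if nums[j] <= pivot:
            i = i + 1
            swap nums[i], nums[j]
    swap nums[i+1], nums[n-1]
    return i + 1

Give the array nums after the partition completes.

[0,-1,1,2,3,12,8,13,11,7,5,6]

pivot = nums[11] = 3; i = -1
j=0: nums[0]=13 > 3 → no swap
j=1: nums[1]=0 ≤ 3 → i=0, swap nums[0],nums[1] → [0,13,12,-1,6,1,8,2,11,7,5,3]
j=2: nums[2]=12 > 3 → no swap
j=3: nums[3]=-1 ≤ 3 → i=1, swap nums[1],nums[3] → [0,-1,12,13,6,1,8,2,11,7,5,3]
j=4: nums[4]=6 > 3 → no swap
j=5: nums[5]=1 ≤ 3 → i=2, swap nums[2],nums[5] → [0,-1,1,13,6,12,8,2,11,7,5,3]
j=6: nums[6]=8 > 3 → no swap
j=7: nums[7]=2 ≤ 3 → i=3, swap nums[3],nums[7] → [0,-1,1,2,6,12,8,13,11,7,5,3]
j=8: nums[8]=11 > 3 → no swap
j=9: nums[9]=7 > 3 → no swap
j=10: nums[10]=5 > 3 → no swap
final swap nums[4],nums[11] → [0,-1,1,2,3,12,8,13,11,7,5,6]; return 4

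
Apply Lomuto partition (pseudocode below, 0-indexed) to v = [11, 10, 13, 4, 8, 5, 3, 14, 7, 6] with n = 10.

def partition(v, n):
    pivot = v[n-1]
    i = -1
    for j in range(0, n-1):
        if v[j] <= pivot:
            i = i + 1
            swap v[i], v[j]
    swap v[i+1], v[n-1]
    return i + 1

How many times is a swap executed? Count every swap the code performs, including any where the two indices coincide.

pivot = v[9] = 6; i = -1
j=0: v[0]=11 > 6 → no swap
j=1: v[1]=10 > 6 → no swap
j=2: v[2]=13 > 6 → no swap
j=3: v[3]=4 ≤ 6 → i=0, swap v[0],v[3] → [4, 10, 13, 11, 8, 5, 3, 14, 7, 6]
j=4: v[4]=8 > 6 → no swap
j=5: v[5]=5 ≤ 6 → i=1, swap v[1],v[5] → [4, 5, 13, 11, 8, 10, 3, 14, 7, 6]
j=6: v[6]=3 ≤ 6 → i=2, swap v[2],v[6] → [4, 5, 3, 11, 8, 10, 13, 14, 7, 6]
j=7: v[7]=14 > 6 → no swap
j=8: v[8]=7 > 6 → no swap
final swap v[3],v[9] → [4, 5, 3, 6, 8, 10, 13, 14, 7, 11]; return 3

4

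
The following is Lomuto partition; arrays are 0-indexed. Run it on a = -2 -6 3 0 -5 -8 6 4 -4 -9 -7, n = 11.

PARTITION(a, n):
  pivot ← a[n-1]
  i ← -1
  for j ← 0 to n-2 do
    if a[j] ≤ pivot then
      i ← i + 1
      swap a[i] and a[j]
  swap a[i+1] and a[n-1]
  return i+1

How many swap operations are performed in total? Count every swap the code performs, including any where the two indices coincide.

3

pivot=-7, i=-1
j=0: -2>-7, skip
j=1: -6>-7, skip
j=2: 3>-7, skip
j=3: 0>-7, skip
j=4: -5>-7, skip
j=5: -8≤-7, i=0, swap(0,5) ⇒ -8 -6 3 0 -5 -2 6 4 -4 -9 -7
j=6: 6>-7, skip
j=7: 4>-7, skip
j=8: -4>-7, skip
j=9: -9≤-7, i=1, swap(1,9) ⇒ -8 -9 3 0 -5 -2 6 4 -4 -6 -7
swap(2,10) ⇒ -8 -9 -7 0 -5 -2 6 4 -4 -6 3; return 2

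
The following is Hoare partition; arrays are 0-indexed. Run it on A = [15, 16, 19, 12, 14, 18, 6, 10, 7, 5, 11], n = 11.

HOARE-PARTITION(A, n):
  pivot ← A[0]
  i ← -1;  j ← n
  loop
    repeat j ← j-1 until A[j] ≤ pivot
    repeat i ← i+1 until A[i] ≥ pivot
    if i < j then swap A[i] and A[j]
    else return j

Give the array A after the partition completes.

[11, 5, 7, 12, 14, 10, 6, 18, 19, 16, 15]

pivot = A[0] = 15; i = -1, j = 11
j→10 (A[10]=11≤15), i→0 (A[0]=15≥15); i<j, swap → [11, 16, 19, 12, 14, 18, 6, 10, 7, 5, 15]
j→9 (A[9]=5≤15), i→1 (A[1]=16≥15); i<j, swap → [11, 5, 19, 12, 14, 18, 6, 10, 7, 16, 15]
j→8 (A[8]=7≤15), i→2 (A[2]=19≥15); i<j, swap → [11, 5, 7, 12, 14, 18, 6, 10, 19, 16, 15]
j→7 (A[7]=10≤15), i→5 (A[5]=18≥15); i<j, swap → [11, 5, 7, 12, 14, 10, 6, 18, 19, 16, 15]
j→6, i→7; i≥j, return j=6. A = [11, 5, 7, 12, 14, 10, 6, 18, 19, 16, 15]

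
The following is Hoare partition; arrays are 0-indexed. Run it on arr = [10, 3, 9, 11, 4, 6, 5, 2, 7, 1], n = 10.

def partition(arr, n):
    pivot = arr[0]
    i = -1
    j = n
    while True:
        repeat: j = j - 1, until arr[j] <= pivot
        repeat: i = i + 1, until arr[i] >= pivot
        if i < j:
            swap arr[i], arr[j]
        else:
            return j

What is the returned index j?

7

pivot=10
j stops at 9 (1), i stops at 0 (10); swap ⇒ [1, 3, 9, 11, 4, 6, 5, 2, 7, 10]
j stops at 8 (7), i stops at 3 (11); swap ⇒ [1, 3, 9, 7, 4, 6, 5, 2, 11, 10]
j stops at 7, i stops at 8; i≥j ⇒ return 7. arr=[1, 3, 9, 7, 4, 6, 5, 2, 11, 10]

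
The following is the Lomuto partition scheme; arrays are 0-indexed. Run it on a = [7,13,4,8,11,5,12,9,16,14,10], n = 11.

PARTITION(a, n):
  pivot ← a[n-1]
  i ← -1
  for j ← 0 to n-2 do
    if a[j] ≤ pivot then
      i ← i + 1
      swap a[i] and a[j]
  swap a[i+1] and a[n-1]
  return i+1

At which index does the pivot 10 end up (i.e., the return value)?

pivot=10, i=-1
j=0: 7≤10, i=0, swap(0,0) ⇒ [7,13,4,8,11,5,12,9,16,14,10]
j=1: 13>10, skip
j=2: 4≤10, i=1, swap(1,2) ⇒ [7,4,13,8,11,5,12,9,16,14,10]
j=3: 8≤10, i=2, swap(2,3) ⇒ [7,4,8,13,11,5,12,9,16,14,10]
j=4: 11>10, skip
j=5: 5≤10, i=3, swap(3,5) ⇒ [7,4,8,5,11,13,12,9,16,14,10]
j=6: 12>10, skip
j=7: 9≤10, i=4, swap(4,7) ⇒ [7,4,8,5,9,13,12,11,16,14,10]
j=8: 16>10, skip
j=9: 14>10, skip
swap(5,10) ⇒ [7,4,8,5,9,10,12,11,16,14,13]; return 5

5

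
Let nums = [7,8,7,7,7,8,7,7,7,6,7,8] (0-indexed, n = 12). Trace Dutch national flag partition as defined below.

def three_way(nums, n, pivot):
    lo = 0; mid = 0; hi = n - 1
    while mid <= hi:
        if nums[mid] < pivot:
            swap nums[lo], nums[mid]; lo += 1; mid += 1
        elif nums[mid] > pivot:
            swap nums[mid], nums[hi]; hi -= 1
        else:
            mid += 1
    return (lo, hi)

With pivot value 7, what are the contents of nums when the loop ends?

pivot = 7; lo=0, mid=0, hi=11
nums[mid]=7=7: mid=1
nums[mid]=8>7: swap nums[1],nums[11]; hi=10 → [7,8,7,7,7,8,7,7,7,6,7,8]
nums[mid]=8>7: swap nums[1],nums[10]; hi=9 → [7,7,7,7,7,8,7,7,7,6,8,8]
nums[mid]=7=7: mid=2
nums[mid]=7=7: mid=3
nums[mid]=7=7: mid=4
nums[mid]=7=7: mid=5
nums[mid]=8>7: swap nums[5],nums[9]; hi=8 → [7,7,7,7,7,6,7,7,7,8,8,8]
nums[mid]=6<7: swap nums[0],nums[5]; lo=1,mid=6 → [6,7,7,7,7,7,7,7,7,8,8,8]
nums[mid]=7=7: mid=7
nums[mid]=7=7: mid=8
nums[mid]=7=7: mid=9
end: lo=1, hi=8; nums = [6,7,7,7,7,7,7,7,7,8,8,8]

[6,7,7,7,7,7,7,7,7,8,8,8]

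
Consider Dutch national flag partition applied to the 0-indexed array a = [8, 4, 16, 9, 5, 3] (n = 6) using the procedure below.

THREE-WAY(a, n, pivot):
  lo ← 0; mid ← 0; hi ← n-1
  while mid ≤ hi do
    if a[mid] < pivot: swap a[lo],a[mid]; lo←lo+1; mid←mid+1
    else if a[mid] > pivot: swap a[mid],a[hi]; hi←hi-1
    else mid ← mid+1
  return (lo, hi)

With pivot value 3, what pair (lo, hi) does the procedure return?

(0, 0)

pivot = 3; lo=0, mid=0, hi=5
a[mid]=8>3: swap a[0],a[5]; hi=4 → [3, 4, 16, 9, 5, 8]
a[mid]=3=3: mid=1
a[mid]=4>3: swap a[1],a[4]; hi=3 → [3, 5, 16, 9, 4, 8]
a[mid]=5>3: swap a[1],a[3]; hi=2 → [3, 9, 16, 5, 4, 8]
a[mid]=9>3: swap a[1],a[2]; hi=1 → [3, 16, 9, 5, 4, 8]
a[mid]=16>3: swap a[1],a[1]; hi=0 → [3, 16, 9, 5, 4, 8]
end: lo=0, hi=0; a = [3, 16, 9, 5, 4, 8]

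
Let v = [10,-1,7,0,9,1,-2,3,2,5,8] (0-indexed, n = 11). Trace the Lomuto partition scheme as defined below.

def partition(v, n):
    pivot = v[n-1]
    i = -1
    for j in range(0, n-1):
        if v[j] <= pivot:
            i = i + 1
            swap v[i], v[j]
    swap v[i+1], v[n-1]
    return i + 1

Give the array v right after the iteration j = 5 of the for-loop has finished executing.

[-1,7,0,1,9,10,-2,3,2,5,8]

pivot = v[10] = 8; i = -1
j=0: v[0]=10 > 8 → no swap
j=1: v[1]=-1 ≤ 8 → i=0, swap v[0],v[1] → [-1,10,7,0,9,1,-2,3,2,5,8]
j=2: v[2]=7 ≤ 8 → i=1, swap v[1],v[2] → [-1,7,10,0,9,1,-2,3,2,5,8]
j=3: v[3]=0 ≤ 8 → i=2, swap v[2],v[3] → [-1,7,0,10,9,1,-2,3,2,5,8]
j=4: v[4]=9 > 8 → no swap
j=5: v[5]=1 ≤ 8 → i=3, swap v[3],v[5] → [-1,7,0,1,9,10,-2,3,2,5,8]
(after j=5) v = [-1,7,0,1,9,10,-2,3,2,5,8]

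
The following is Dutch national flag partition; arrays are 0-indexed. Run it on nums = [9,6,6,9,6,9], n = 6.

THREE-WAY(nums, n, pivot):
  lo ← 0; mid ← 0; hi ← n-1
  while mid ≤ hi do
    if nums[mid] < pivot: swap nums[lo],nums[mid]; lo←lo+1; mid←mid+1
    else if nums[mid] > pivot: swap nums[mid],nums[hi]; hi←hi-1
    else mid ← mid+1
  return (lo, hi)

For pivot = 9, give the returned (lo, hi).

pivot = 9; lo=0, mid=0, hi=5
nums[mid]=9=9: mid=1
nums[mid]=6<9: swap nums[0],nums[1]; lo=1,mid=2 → [6,9,6,9,6,9]
nums[mid]=6<9: swap nums[1],nums[2]; lo=2,mid=3 → [6,6,9,9,6,9]
nums[mid]=9=9: mid=4
nums[mid]=6<9: swap nums[2],nums[4]; lo=3,mid=5 → [6,6,6,9,9,9]
nums[mid]=9=9: mid=6
end: lo=3, hi=5; nums = [6,6,6,9,9,9]

(3, 5)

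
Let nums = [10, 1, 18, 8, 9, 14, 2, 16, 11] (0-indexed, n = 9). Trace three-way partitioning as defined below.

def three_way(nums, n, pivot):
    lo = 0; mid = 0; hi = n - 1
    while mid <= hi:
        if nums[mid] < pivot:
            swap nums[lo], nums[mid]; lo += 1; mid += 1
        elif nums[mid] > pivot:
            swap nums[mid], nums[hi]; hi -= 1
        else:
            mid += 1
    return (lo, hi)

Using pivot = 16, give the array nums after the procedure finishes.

[10, 1, 11, 8, 9, 14, 2, 16, 18]

pivot = 16; lo=0, mid=0, hi=8
nums[mid]=10<16: swap nums[0],nums[0]; lo=1,mid=1 → [10, 1, 18, 8, 9, 14, 2, 16, 11]
nums[mid]=1<16: swap nums[1],nums[1]; lo=2,mid=2 → [10, 1, 18, 8, 9, 14, 2, 16, 11]
nums[mid]=18>16: swap nums[2],nums[8]; hi=7 → [10, 1, 11, 8, 9, 14, 2, 16, 18]
nums[mid]=11<16: swap nums[2],nums[2]; lo=3,mid=3 → [10, 1, 11, 8, 9, 14, 2, 16, 18]
nums[mid]=8<16: swap nums[3],nums[3]; lo=4,mid=4 → [10, 1, 11, 8, 9, 14, 2, 16, 18]
nums[mid]=9<16: swap nums[4],nums[4]; lo=5,mid=5 → [10, 1, 11, 8, 9, 14, 2, 16, 18]
nums[mid]=14<16: swap nums[5],nums[5]; lo=6,mid=6 → [10, 1, 11, 8, 9, 14, 2, 16, 18]
nums[mid]=2<16: swap nums[6],nums[6]; lo=7,mid=7 → [10, 1, 11, 8, 9, 14, 2, 16, 18]
nums[mid]=16=16: mid=8
end: lo=7, hi=7; nums = [10, 1, 11, 8, 9, 14, 2, 16, 18]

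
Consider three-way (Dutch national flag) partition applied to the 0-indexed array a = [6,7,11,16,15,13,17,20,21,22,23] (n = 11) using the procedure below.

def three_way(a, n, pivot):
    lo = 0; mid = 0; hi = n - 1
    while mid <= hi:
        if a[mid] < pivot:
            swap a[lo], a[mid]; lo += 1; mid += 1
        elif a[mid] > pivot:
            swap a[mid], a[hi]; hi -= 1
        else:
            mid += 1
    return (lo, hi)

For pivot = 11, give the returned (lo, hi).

pivot = 11; lo=0, mid=0, hi=10
a[mid]=6<11: swap a[0],a[0]; lo=1,mid=1 → [6,7,11,16,15,13,17,20,21,22,23]
a[mid]=7<11: swap a[1],a[1]; lo=2,mid=2 → [6,7,11,16,15,13,17,20,21,22,23]
a[mid]=11=11: mid=3
a[mid]=16>11: swap a[3],a[10]; hi=9 → [6,7,11,23,15,13,17,20,21,22,16]
a[mid]=23>11: swap a[3],a[9]; hi=8 → [6,7,11,22,15,13,17,20,21,23,16]
a[mid]=22>11: swap a[3],a[8]; hi=7 → [6,7,11,21,15,13,17,20,22,23,16]
a[mid]=21>11: swap a[3],a[7]; hi=6 → [6,7,11,20,15,13,17,21,22,23,16]
a[mid]=20>11: swap a[3],a[6]; hi=5 → [6,7,11,17,15,13,20,21,22,23,16]
a[mid]=17>11: swap a[3],a[5]; hi=4 → [6,7,11,13,15,17,20,21,22,23,16]
a[mid]=13>11: swap a[3],a[4]; hi=3 → [6,7,11,15,13,17,20,21,22,23,16]
a[mid]=15>11: swap a[3],a[3]; hi=2 → [6,7,11,15,13,17,20,21,22,23,16]
end: lo=2, hi=2; a = [6,7,11,15,13,17,20,21,22,23,16]

(2, 2)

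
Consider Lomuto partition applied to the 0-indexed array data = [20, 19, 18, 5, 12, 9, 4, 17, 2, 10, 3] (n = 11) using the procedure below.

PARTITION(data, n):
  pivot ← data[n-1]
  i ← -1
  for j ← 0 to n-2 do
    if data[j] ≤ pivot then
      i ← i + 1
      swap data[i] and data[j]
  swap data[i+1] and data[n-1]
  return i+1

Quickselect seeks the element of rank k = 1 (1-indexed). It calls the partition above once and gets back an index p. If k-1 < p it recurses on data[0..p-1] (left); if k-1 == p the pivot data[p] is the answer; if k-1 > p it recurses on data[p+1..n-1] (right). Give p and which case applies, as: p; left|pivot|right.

pivot=3, i=-1
j=0: 20>3, skip
j=1: 19>3, skip
j=2: 18>3, skip
j=3: 5>3, skip
j=4: 12>3, skip
j=5: 9>3, skip
j=6: 4>3, skip
j=7: 17>3, skip
j=8: 2≤3, i=0, swap(0,8) ⇒ [2, 19, 18, 5, 12, 9, 4, 17, 20, 10, 3]
j=9: 10>3, skip
swap(1,10) ⇒ [2, 3, 18, 5, 12, 9, 4, 17, 20, 10, 19]; return 1
p = 1; k-1 = 0 < 1 ⇒ left

1; left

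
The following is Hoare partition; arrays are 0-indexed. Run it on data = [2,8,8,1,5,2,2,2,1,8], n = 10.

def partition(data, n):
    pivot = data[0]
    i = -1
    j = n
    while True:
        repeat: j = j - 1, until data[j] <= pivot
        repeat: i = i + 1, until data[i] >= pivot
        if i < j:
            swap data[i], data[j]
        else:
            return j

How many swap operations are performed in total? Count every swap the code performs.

4

pivot = data[0] = 2; i = -1, j = 10
j→8 (data[8]=1≤2), i→0 (data[0]=2≥2); i<j, swap → [1,8,8,1,5,2,2,2,2,8]
j→7 (data[7]=2≤2), i→1 (data[1]=8≥2); i<j, swap → [1,2,8,1,5,2,2,8,2,8]
j→6 (data[6]=2≤2), i→2 (data[2]=8≥2); i<j, swap → [1,2,2,1,5,2,8,8,2,8]
j→5 (data[5]=2≤2), i→4 (data[4]=5≥2); i<j, swap → [1,2,2,1,2,5,8,8,2,8]
j→4, i→5; i≥j, return j=4. data = [1,2,2,1,2,5,8,8,2,8]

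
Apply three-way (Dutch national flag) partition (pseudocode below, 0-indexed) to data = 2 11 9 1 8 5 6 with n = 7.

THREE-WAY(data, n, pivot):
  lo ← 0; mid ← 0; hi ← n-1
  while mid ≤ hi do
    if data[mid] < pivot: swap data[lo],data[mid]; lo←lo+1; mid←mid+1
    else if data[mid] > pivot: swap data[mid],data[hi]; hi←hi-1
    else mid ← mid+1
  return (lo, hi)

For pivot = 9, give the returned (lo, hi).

pivot = 9; lo=0, mid=0, hi=6
data[mid]=2<9: swap data[0],data[0]; lo=1,mid=1 → 2 11 9 1 8 5 6
data[mid]=11>9: swap data[1],data[6]; hi=5 → 2 6 9 1 8 5 11
data[mid]=6<9: swap data[1],data[1]; lo=2,mid=2 → 2 6 9 1 8 5 11
data[mid]=9=9: mid=3
data[mid]=1<9: swap data[2],data[3]; lo=3,mid=4 → 2 6 1 9 8 5 11
data[mid]=8<9: swap data[3],data[4]; lo=4,mid=5 → 2 6 1 8 9 5 11
data[mid]=5<9: swap data[4],data[5]; lo=5,mid=6 → 2 6 1 8 5 9 11
end: lo=5, hi=5; data = 2 6 1 8 5 9 11

(5, 5)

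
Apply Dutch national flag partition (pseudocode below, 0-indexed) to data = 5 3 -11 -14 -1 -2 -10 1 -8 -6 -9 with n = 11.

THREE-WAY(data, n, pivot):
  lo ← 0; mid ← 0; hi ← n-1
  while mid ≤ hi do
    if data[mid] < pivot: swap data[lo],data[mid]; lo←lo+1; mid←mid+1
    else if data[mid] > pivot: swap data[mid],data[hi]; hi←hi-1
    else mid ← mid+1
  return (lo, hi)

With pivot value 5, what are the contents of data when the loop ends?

pivot = 5; lo=0, mid=0, hi=10
data[mid]=5=5: mid=1
data[mid]=3<5: swap data[0],data[1]; lo=1,mid=2 → 3 5 -11 -14 -1 -2 -10 1 -8 -6 -9
data[mid]=-11<5: swap data[1],data[2]; lo=2,mid=3 → 3 -11 5 -14 -1 -2 -10 1 -8 -6 -9
data[mid]=-14<5: swap data[2],data[3]; lo=3,mid=4 → 3 -11 -14 5 -1 -2 -10 1 -8 -6 -9
data[mid]=-1<5: swap data[3],data[4]; lo=4,mid=5 → 3 -11 -14 -1 5 -2 -10 1 -8 -6 -9
data[mid]=-2<5: swap data[4],data[5]; lo=5,mid=6 → 3 -11 -14 -1 -2 5 -10 1 -8 -6 -9
data[mid]=-10<5: swap data[5],data[6]; lo=6,mid=7 → 3 -11 -14 -1 -2 -10 5 1 -8 -6 -9
data[mid]=1<5: swap data[6],data[7]; lo=7,mid=8 → 3 -11 -14 -1 -2 -10 1 5 -8 -6 -9
data[mid]=-8<5: swap data[7],data[8]; lo=8,mid=9 → 3 -11 -14 -1 -2 -10 1 -8 5 -6 -9
data[mid]=-6<5: swap data[8],data[9]; lo=9,mid=10 → 3 -11 -14 -1 -2 -10 1 -8 -6 5 -9
data[mid]=-9<5: swap data[9],data[10]; lo=10,mid=11 → 3 -11 -14 -1 -2 -10 1 -8 -6 -9 5
end: lo=10, hi=10; data = 3 -11 -14 -1 -2 -10 1 -8 -6 -9 5

3 -11 -14 -1 -2 -10 1 -8 -6 -9 5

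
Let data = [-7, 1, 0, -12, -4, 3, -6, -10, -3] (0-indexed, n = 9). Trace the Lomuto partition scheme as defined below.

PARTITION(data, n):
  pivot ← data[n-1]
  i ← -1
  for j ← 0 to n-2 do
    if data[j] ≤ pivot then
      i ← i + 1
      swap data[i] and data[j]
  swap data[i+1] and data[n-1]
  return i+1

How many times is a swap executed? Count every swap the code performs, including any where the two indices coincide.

6

pivot = data[8] = -3; i = -1
j=0: data[0]=-7 ≤ -3 → i=0, swap data[0],data[0] (no change) → [-7, 1, 0, -12, -4, 3, -6, -10, -3]
j=1: data[1]=1 > -3 → no swap
j=2: data[2]=0 > -3 → no swap
j=3: data[3]=-12 ≤ -3 → i=1, swap data[1],data[3] → [-7, -12, 0, 1, -4, 3, -6, -10, -3]
j=4: data[4]=-4 ≤ -3 → i=2, swap data[2],data[4] → [-7, -12, -4, 1, 0, 3, -6, -10, -3]
j=5: data[5]=3 > -3 → no swap
j=6: data[6]=-6 ≤ -3 → i=3, swap data[3],data[6] → [-7, -12, -4, -6, 0, 3, 1, -10, -3]
j=7: data[7]=-10 ≤ -3 → i=4, swap data[4],data[7] → [-7, -12, -4, -6, -10, 3, 1, 0, -3]
final swap data[5],data[8] → [-7, -12, -4, -6, -10, -3, 1, 0, 3]; return 5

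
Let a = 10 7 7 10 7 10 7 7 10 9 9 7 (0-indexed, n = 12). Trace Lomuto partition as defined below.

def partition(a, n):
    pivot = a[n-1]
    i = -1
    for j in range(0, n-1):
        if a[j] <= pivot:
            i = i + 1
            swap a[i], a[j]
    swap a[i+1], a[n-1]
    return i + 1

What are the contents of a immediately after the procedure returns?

pivot=7, i=-1
j=0: 10>7, skip
j=1: 7≤7, i=0, swap(0,1) ⇒ 7 10 7 10 7 10 7 7 10 9 9 7
j=2: 7≤7, i=1, swap(1,2) ⇒ 7 7 10 10 7 10 7 7 10 9 9 7
j=3: 10>7, skip
j=4: 7≤7, i=2, swap(2,4) ⇒ 7 7 7 10 10 10 7 7 10 9 9 7
j=5: 10>7, skip
j=6: 7≤7, i=3, swap(3,6) ⇒ 7 7 7 7 10 10 10 7 10 9 9 7
j=7: 7≤7, i=4, swap(4,7) ⇒ 7 7 7 7 7 10 10 10 10 9 9 7
j=8: 10>7, skip
j=9: 9>7, skip
j=10: 9>7, skip
swap(5,11) ⇒ 7 7 7 7 7 7 10 10 10 9 9 10; return 5

7 7 7 7 7 7 10 10 10 9 9 10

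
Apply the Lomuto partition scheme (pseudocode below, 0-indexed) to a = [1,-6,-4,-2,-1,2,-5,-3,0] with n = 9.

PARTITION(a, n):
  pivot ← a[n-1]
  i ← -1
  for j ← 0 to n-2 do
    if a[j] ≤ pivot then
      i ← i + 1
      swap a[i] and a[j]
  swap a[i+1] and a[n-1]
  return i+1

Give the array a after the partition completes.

[-6,-4,-2,-1,-5,-3,0,2,1]

pivot = a[8] = 0; i = -1
j=0: a[0]=1 > 0 → no swap
j=1: a[1]=-6 ≤ 0 → i=0, swap a[0],a[1] → [-6,1,-4,-2,-1,2,-5,-3,0]
j=2: a[2]=-4 ≤ 0 → i=1, swap a[1],a[2] → [-6,-4,1,-2,-1,2,-5,-3,0]
j=3: a[3]=-2 ≤ 0 → i=2, swap a[2],a[3] → [-6,-4,-2,1,-1,2,-5,-3,0]
j=4: a[4]=-1 ≤ 0 → i=3, swap a[3],a[4] → [-6,-4,-2,-1,1,2,-5,-3,0]
j=5: a[5]=2 > 0 → no swap
j=6: a[6]=-5 ≤ 0 → i=4, swap a[4],a[6] → [-6,-4,-2,-1,-5,2,1,-3,0]
j=7: a[7]=-3 ≤ 0 → i=5, swap a[5],a[7] → [-6,-4,-2,-1,-5,-3,1,2,0]
final swap a[6],a[8] → [-6,-4,-2,-1,-5,-3,0,2,1]; return 6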